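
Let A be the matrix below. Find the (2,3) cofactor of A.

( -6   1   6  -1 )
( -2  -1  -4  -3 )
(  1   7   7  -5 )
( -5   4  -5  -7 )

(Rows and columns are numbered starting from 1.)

Delete row 2 and column 3; the remaining 3×3 submatrix is [-6 1 -1; 1 7 -5; -5 4 -7].
Its determinant is 167.
The cofactor carries sign (−1)^(2+3) = −1, so C_{2,3} = −(167) = -167.

-167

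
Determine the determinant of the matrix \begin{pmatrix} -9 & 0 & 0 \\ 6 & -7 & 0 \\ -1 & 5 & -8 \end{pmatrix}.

-504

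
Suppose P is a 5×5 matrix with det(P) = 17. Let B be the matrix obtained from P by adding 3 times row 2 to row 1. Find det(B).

det(B) = 17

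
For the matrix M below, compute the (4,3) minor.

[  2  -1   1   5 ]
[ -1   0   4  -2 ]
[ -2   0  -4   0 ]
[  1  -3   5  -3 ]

Delete row 4 and column 3; the remaining 3×3 submatrix is [2 -1 5; -1 0 -2; -2 0 0].
Its determinant is -4.

-4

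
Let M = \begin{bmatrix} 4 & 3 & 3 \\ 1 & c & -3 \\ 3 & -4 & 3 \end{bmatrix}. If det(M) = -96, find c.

Expanding along the row containing c, det(M) is linear in c: det(M) = (3)·c + (-96).
Set (3)·c + (-96) = -96  ⇒  (3)·c = 0  ⇒  c = 0.

c = 0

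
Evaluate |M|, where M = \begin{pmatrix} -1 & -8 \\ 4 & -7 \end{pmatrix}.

det(M) = (-1)·(-7) − (-8)·4 = 7 − (-32) = 39

The determinant is 39.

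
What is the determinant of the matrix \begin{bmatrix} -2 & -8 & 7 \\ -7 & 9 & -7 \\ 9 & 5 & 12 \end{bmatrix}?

Expand along row 1:
  + (-2) · |9 -7; 5 12| = (-2)·(108 − (-35)) = -286
  − (-8) · |-7 -7; 9 12| = −(-8)·(-84 − (-63)) = -168
  + 7 · |-7 9; 9 5| = 7·(-35 − 81) = -812
Sum: (-286) + (-168) + (-812) = -1266

The determinant is -1266.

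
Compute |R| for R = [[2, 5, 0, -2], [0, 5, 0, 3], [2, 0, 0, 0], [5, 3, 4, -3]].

Expand along row 3 (it has 3 zeros):
  + (2) · M_31   where M_31 = det([5 0 -2; 5 0 3; 3 4 -3]) = -100
det = (+1)·(2)·(-100) = -200

-200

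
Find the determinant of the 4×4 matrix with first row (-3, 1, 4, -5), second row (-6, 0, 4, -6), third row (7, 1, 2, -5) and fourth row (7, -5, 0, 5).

The determinant is 544.

Expand along row 2 (it has 1 zero):
  − (-6) · M_21   where M_21 = det([1 4 -5; 1 2 -5; -5 0 5]) = 40
  − (4) · M_23   where M_23 = det([-3 1 -5; 7 1 -5; 7 -5 5]) = 200
  + (-6) · M_24   where M_24 = det([-3 1 4; 7 1 2; 7 -5 0]) = -184
det = (-1)·(-6)·(40) + (-1)·(4)·(200) + (+1)·(-6)·(-184) = 544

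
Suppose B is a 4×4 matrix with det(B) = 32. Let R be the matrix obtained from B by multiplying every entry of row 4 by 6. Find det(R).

Scaling one row by 6 multiplies the determinant by 6.
det(R) = (6)·(32) = 192

det(R) = 192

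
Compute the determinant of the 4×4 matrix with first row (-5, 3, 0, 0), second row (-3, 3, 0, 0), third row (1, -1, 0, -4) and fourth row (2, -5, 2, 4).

The matrix is block lower-triangular with a 2×2 block and a 2×2 block on the diagonal, so its determinant equals the product of the determinants of the diagonal blocks.
det of the 2×2 block = -6
det of the 2×2 block = 8
det = (-6)·(8) = -48

-48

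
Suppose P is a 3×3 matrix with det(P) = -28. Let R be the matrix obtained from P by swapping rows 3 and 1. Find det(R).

Swapping two rows multiplies the determinant by −1.
det(R) = (-1)·(-28) = 28

28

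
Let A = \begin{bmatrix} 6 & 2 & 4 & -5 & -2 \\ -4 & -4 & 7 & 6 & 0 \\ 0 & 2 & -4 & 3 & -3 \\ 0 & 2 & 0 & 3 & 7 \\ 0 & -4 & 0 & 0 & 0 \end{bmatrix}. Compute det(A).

The determinant is 9136.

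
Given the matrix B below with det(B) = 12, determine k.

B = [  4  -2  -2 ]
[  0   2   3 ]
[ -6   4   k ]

Expanding along the column containing k, det(B) is linear in k: det(B) = (8)·k + (-36).
Set (8)·k + (-36) = 12  ⇒  (8)·k = 48  ⇒  k = 6.

6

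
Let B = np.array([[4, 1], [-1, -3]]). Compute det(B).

|B| = -11

det(B) = 4·(-3) − 1·(-1) = -12 − (-1) = -11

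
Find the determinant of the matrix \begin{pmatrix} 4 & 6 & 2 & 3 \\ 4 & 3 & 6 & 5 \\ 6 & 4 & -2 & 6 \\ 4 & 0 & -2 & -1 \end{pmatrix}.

Expand along row 4 (it has 1 zero):
  − (4) · M_41   where M_41 = det([6 2 3; 3 6 5; 4 -2 6]) = 190
  − (-2) · M_43   where M_43 = det([4 6 3; 4 3 5; 6 4 6]) = 22
  + (-1) · M_44   where M_44 = det([4 6 2; 4 3 6; 6 4 -2]) = 140
det = (-1)·(4)·(190) + (-1)·(-2)·(22) + (+1)·(-1)·(140) = -856

-856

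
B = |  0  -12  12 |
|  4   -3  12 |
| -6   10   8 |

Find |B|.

1512

Expand along column 1:
  − 4 · |-12 12; 10 8| = −4·(-96 − 120) = 864
  + (-6) · |-12 12; -3 12| = (-6)·(-144 − (-36)) = 648
Sum: (864) + (648) = 1512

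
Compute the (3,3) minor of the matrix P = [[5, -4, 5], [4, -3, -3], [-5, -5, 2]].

The minor is 1.

Delete row 3 and column 3; the remaining 2×2 submatrix is [5 -4; 4 -3].
Its determinant is 5·(-3) − (-4)·4 = 1.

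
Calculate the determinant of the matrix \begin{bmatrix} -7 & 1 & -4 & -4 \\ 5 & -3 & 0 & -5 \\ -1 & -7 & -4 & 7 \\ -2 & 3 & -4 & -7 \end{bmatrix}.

Expand along row 2 (it has 1 zero):
  − (5) · M_21   where M_21 = det([1 -4 -4; -7 -4 7; 3 -4 -7]) = 8
  + (-3) · M_22   where M_22 = det([-7 -4 -4; -1 -4 7; -2 -4 -7]) = -292
  + (-5) · M_24   where M_24 = det([-7 1 -4; -1 -7 -4; -2 3 -4]) = -208
det = (-1)·(5)·(8) + (+1)·(-3)·(-292) + (+1)·(-5)·(-208) = 1876

1876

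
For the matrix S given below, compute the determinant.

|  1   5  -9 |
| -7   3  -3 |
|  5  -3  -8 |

-442

Expand along column 1:
  + 1 · |3 -3; -3 -8| = 1·(-24 − 9) = -33
  − (-7) · |5 -9; -3 -8| = −(-7)·(-40 − 27) = -469
  + 5 · |5 -9; 3 -3| = 5·(-15 − (-27)) = 60
Sum: (-33) + (-469) + (60) = -442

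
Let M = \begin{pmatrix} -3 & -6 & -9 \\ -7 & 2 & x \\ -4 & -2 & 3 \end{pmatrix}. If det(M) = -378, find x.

Expanding along the column containing x, det(M) is linear in x: det(M) = (18)·x + (-342).
Set (18)·x + (-342) = -378  ⇒  (18)·x = -36  ⇒  x = -2.

-2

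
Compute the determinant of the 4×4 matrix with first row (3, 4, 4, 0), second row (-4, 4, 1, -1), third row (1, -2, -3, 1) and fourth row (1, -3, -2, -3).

The determinant is 208.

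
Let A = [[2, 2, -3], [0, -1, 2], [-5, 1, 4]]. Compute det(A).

Expand along column 1:
  + 2 · |-1 2; 1 4| = 2·(-4 − 2) = -12
  + (-5) · |2 -3; -1 2| = (-5)·(4 − 3) = -5
Sum: (-12) + (-5) = -17

-17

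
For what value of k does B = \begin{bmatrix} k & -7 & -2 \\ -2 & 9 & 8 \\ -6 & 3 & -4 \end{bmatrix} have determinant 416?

Expanding along the column containing k, det(B) is linear in k: det(B) = (-60)·k + (296).
Set (-60)·k + (296) = 416  ⇒  (-60)·k = 120  ⇒  k = -2.

k = -2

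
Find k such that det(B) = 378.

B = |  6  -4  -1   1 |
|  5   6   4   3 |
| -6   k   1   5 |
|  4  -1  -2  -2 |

k = -2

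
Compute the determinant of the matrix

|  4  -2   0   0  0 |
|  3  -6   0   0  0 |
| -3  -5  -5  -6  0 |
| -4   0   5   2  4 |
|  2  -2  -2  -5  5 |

The matrix is block lower-triangular with a 2×2 block and a 3×3 block on the diagonal, so its determinant equals the product of the determinants of the diagonal blocks.
det of the 2×2 block = -18
det of the 3×3 block = 48
det = (-18)·(48) = -864

The determinant is -864.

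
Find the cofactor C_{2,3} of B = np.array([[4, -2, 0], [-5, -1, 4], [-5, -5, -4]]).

Delete row 2 and column 3; the remaining 2×2 submatrix is [4 -2; -5 -5].
Its determinant is 4·(-5) − (-2)·(-5) = -30.
The cofactor carries sign (−1)^(2+3) = −1, so C_{2,3} = −(-30) = 30.

The cofactor is 30.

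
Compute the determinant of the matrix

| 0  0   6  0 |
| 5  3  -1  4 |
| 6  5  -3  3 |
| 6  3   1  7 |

Expand along row 1 (it has 3 zeros):
  + (6) · M_13   where M_13 = det([5 3 4; 6 5 3; 6 3 7]) = 10
det = (+1)·(6)·(10) = 60

60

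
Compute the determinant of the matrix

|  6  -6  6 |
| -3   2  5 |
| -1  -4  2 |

222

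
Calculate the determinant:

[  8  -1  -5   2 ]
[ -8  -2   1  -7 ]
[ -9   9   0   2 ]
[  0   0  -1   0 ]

The determinant is 213.

Expand along row 4 (it has 3 zeros):
  − (-1) · M_43   where M_43 = det([8 -1 2; -8 -2 -7; -9 9 2]) = 213
det = (-1)·(-1)·(213) = 213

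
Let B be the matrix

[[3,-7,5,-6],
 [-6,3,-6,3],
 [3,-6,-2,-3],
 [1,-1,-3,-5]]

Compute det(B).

-1197

Expand along row 1:
  + (3) · M_11   where M_11 = det([3 -6 3; -6 -2 -3; -1 -3 -5]) = 213
  − (-7) · M_12   where M_12 = det([-6 -6 3; 3 -2 -3; 1 -3 -5]) = -99
  + (5) · M_13   where M_13 = det([-6 3 3; 3 -6 -3; 1 -1 -5]) = -117
  − (-6) · M_14   where M_14 = det([-6 3 -6; 3 -6 -2; 1 -1 -3]) = -93
det = (+1)·(3)·(213) + (-1)·(-7)·(-99) + (+1)·(5)·(-117) + (-1)·(-6)·(-93) = -1197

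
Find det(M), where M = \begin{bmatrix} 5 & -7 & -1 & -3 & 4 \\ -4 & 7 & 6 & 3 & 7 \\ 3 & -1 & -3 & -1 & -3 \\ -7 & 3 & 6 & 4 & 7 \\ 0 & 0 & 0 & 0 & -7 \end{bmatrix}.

Expand along row 5 (it has 4 zeros):
  + (-7) · M_55   where M_55 = det([5 -7 -1 -3; -4 7 6 3; 3 -1 -3 -1; -7 3 6 4]) = -152
det = (+1)·(-7)·(-152) = 1064

The determinant is 1064.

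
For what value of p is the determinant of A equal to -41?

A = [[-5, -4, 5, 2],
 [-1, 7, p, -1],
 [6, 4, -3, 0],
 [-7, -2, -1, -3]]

p = -2

Expanding along the column containing p, det(A) is linear in p: det(A) = (-20)·p + (-81).
Set (-20)·p + (-81) = -41  ⇒  (-20)·p = 40  ⇒  p = -2.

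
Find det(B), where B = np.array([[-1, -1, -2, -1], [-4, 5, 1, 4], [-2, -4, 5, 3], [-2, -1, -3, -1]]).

Expand along row 1:
  + (-1) · M_11   where M_11 = det([5 1 4; -4 5 3; -1 -3 -1]) = 81
  − (-1) · M_12   where M_12 = det([-4 1 4; -2 5 3; -2 -3 -1]) = 40
  + (-2) · M_13   where M_13 = det([-4 5 4; -2 -4 3; -2 -1 -1]) = -92
  − (-1) · M_14   where M_14 = det([-4 5 1; -2 -4 5; -2 -1 -3]) = -154
det = (+1)·(-1)·(81) + (-1)·(-1)·(40) + (+1)·(-2)·(-92) + (-1)·(-1)·(-154) = -11

The determinant is -11.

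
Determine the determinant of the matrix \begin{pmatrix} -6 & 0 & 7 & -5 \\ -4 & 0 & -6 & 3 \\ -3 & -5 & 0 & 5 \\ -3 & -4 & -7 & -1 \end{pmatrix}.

-2903

Expand along column 2 (it has 2 zeros):
  − (-5) · M_32   where M_32 = det([-6 7 -5; -4 -6 3; -3 -7 -1]) = -303
  + (-4) · M_42   where M_42 = det([-6 7 -5; -4 -6 3; -3 0 5]) = 347
det = (-1)·(-5)·(-303) + (+1)·(-4)·(347) = -2903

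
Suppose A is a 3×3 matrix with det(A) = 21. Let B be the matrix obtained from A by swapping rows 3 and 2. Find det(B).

Swapping two rows multiplies the determinant by −1.
det(B) = (-1)·(21) = -21

|B| = -21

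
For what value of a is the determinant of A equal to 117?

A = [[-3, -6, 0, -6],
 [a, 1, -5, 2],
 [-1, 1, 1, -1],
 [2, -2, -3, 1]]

Expanding along the row containing a, det(A) is linear in a: det(A) = (-18)·a + (63).
Set (-18)·a + (63) = 117  ⇒  (-18)·a = 54  ⇒  a = -3.

-3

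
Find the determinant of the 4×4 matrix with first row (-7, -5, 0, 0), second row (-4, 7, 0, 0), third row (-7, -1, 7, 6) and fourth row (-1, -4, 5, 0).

2070

The matrix is block lower-triangular with a 2×2 block and a 2×2 block on the diagonal, so its determinant equals the product of the determinants of the diagonal blocks.
det of the 2×2 block = -69
det of the 2×2 block = -30
det = (-69)·(-30) = 2070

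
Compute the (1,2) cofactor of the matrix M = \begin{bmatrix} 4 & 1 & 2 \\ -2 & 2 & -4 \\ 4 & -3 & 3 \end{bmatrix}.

The cofactor is -10.

Delete row 1 and column 2; the remaining 2×2 submatrix is [-2 -4; 4 3].
Its determinant is (-2)·3 − (-4)·4 = 10.
The cofactor carries sign (−1)^(1+2) = −1, so C_{1,2} = −(10) = -10.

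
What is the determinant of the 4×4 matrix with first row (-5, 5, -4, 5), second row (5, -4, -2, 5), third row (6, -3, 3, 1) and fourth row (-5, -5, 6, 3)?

The determinant is -2188.

Expand along row 1:
  + (-5) · M_11   where M_11 = det([-4 -2 5; -3 3 1; -5 6 3]) = -35
  − (5) · M_12   where M_12 = det([5 -2 5; 6 3 1; -5 6 3]) = 316
  + (-4) · M_13   where M_13 = det([5 -4 5; 6 -3 1; -5 -5 3]) = -153
  − (5) · M_14   where M_14 = det([5 -4 -2; 6 -3 3; -5 -5 6]) = 279
det = (+1)·(-5)·(-35) + (-1)·(5)·(316) + (+1)·(-4)·(-153) + (-1)·(5)·(279) = -2188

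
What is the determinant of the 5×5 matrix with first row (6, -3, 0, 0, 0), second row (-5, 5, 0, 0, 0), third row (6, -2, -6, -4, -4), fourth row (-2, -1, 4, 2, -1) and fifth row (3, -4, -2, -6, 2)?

The matrix is block lower-triangular with a 2×2 block and a 3×3 block on the diagonal, so its determinant equals the product of the determinants of the diagonal blocks.
det of the 2×2 block = 15
det of the 3×3 block = 116
det = (15)·(116) = 1740

1740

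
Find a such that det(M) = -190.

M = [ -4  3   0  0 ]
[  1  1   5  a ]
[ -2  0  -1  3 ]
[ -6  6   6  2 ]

a = -6

Expanding along the row containing a, det(M) is linear in a: det(M) = (30)·a + (-10).
Set (30)·a + (-10) = -190  ⇒  (30)·a = -180  ⇒  a = -6.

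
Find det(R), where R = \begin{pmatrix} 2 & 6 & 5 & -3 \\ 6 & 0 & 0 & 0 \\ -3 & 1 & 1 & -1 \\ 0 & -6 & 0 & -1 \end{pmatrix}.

Expand along row 2 (it has 3 zeros):
  − (6) · M_21   where M_21 = det([6 5 -3; 1 1 -1; -6 0 -1]) = 11
det = (-1)·(6)·(11) = -66

-66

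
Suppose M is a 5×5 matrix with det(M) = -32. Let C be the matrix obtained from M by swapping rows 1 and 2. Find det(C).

|C| = 32

Swapping two rows multiplies the determinant by −1.
det(C) = (-1)·(-32) = 32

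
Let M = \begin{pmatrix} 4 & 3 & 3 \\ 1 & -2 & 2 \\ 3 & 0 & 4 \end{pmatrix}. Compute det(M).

-8

Expand along column 2:
  − 3 · |1 2; 3 4| = −3·(4 − 6) = 6
  + (-2) · |4 3; 3 4| = (-2)·(16 − 9) = -14
Sum: (6) + (-14) = -8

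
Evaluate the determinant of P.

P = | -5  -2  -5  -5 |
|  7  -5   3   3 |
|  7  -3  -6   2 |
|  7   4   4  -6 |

Expand along row 1:
  + (-5) · M_11   where M_11 = det([-5 3 3; -3 -6 2; 4 4 -6]) = -134
  − (-2) · M_12   where M_12 = det([7 3 3; 7 -6 2; 7 4 -6]) = 574
  + (-5) · M_13   where M_13 = det([7 -5 3; 7 -3 2; 7 4 -6]) = -63
  − (-5) · M_14   where M_14 = det([7 -5 3; 7 -3 -6; 7 4 4]) = 581
det = (+1)·(-5)·(-134) + (-1)·(-2)·(574) + (+1)·(-5)·(-63) + (-1)·(-5)·(581) = 5038

5038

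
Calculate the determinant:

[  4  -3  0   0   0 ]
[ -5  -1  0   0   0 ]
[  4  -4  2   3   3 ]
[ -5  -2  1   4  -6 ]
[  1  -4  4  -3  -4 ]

The matrix is block lower-triangular with a 2×2 block and a 3×3 block on the diagonal, so its determinant equals the product of the determinants of the diagonal blocks.
det of the 2×2 block = -19
det of the 3×3 block = -185
det = (-19)·(-185) = 3515

The determinant is 3515.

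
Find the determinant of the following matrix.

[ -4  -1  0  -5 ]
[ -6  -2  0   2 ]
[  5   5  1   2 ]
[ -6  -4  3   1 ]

Expand along column 3 (it has 2 zeros):
  + (1) · M_33   where M_33 = det([-4 -1 -5; -6 -2 2; -6 -4 1]) = -78
  − (3) · M_43   where M_43 = det([-4 -1 -5; -6 -2 2; 5 5 2]) = 134
det = (+1)·(1)·(-78) + (-1)·(3)·(134) = -480

The determinant is -480.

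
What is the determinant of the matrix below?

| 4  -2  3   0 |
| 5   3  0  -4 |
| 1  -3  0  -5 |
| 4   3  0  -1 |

-81

Expand along column 3 (it has 3 zeros):
  + (3) · M_13   where M_13 = det([5 3 -4; 1 -3 -5; 4 3 -1]) = -27
det = (+1)·(3)·(-27) = -81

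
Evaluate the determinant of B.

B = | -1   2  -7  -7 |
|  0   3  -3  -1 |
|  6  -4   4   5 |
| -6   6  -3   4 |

Expand along row 2 (it has 1 zero):
  + (3) · M_22   where M_22 = det([-1 -7 -7; 6 4 5; -6 -3 4]) = 305
  − (-3) · M_23   where M_23 = det([-1 2 -7; 6 -4 5; -6 6 4]) = -146
  + (-1) · M_24   where M_24 = det([-1 2 -7; 6 -4 4; -6 6 -3]) = -84
det = (+1)·(3)·(305) + (-1)·(-3)·(-146) + (+1)·(-1)·(-84) = 561

561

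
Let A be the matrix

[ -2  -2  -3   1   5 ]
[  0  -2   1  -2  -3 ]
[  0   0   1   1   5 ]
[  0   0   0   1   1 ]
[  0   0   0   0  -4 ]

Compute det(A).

A is upper triangular, so det(A) is the product of the diagonal entries:
det = (-2) · (-2) · (1) · (1) · (-4) = -16

-16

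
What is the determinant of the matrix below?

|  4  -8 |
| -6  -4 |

det = 4·(-4) − (-8)·(-6) = -16 − 48 = -64

-64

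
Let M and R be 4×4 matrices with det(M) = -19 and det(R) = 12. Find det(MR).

-228

det(MR) = det(M)·det(R) = (-19)·(12) = -228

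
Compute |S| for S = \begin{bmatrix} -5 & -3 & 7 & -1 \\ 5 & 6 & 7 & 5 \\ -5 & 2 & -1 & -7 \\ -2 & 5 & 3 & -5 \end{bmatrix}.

-588

Expand along row 1:
  + (-5) · M_11   where M_11 = det([6 7 5; 2 -1 -7; 5 3 -5]) = 36
  − (-3) · M_12   where M_12 = det([5 7 5; -5 -1 -7; -2 3 -5]) = -32
  + (7) · M_13   where M_13 = det([5 6 5; -5 2 -7; -2 5 -5]) = -46
  − (-1) · M_14   where M_14 = det([5 6 7; -5 2 -1; -2 5 3]) = 10
det = (+1)·(-5)·(36) + (-1)·(-3)·(-32) + (+1)·(7)·(-46) + (-1)·(-1)·(10) = -588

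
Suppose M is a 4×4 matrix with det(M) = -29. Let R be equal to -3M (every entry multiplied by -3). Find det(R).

For a 4×4 matrix, det(-3M) = (-3)^4·det(M) = 81·det(M).
det(R) = (81)·(-29) = -2349

The determinant is -2349.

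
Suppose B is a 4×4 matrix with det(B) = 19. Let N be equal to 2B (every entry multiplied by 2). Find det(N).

The determinant is 304.

For a 4×4 matrix, det(2B) = 2^4·det(B) = 16·det(B).
det(N) = (16)·(19) = 304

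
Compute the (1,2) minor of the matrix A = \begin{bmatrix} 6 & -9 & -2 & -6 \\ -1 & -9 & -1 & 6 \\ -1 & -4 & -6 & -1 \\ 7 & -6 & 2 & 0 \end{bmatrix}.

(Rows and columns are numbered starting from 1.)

Delete row 1 and column 2; the remaining 3×3 submatrix is [-1 -1 6; -1 -6 -1; 7 2 0].
Its determinant is 245.

245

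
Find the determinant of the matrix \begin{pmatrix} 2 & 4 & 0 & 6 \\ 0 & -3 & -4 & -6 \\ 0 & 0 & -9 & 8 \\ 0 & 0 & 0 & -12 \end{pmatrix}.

The matrix is upper triangular, so the determinant is the product of the diagonal entries:
det = (2) · (-3) · (-9) · (-12) = -648

The determinant is -648.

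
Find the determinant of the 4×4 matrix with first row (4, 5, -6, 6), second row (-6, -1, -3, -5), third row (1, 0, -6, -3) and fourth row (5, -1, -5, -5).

367

Expand along row 3 (it has 1 zero):
  + (1) · M_31   where M_31 = det([5 -6 6; -1 -3 -5; -1 -5 -5]) = -38
  + (-6) · M_33   where M_33 = det([4 5 6; -6 -1 -5; 5 -1 -5]) = -209
  − (-3) · M_34   where M_34 = det([4 5 -6; -6 -1 -3; 5 -1 -5]) = -283
det = (+1)·(1)·(-38) + (+1)·(-6)·(-209) + (-1)·(-3)·(-283) = 367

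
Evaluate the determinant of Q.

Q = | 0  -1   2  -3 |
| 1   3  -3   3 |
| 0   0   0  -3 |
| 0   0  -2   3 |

|Q| = -6

Q is block upper-triangular with a 2×2 block and a 2×2 block on the diagonal, so its determinant equals the product of the determinants of the diagonal blocks.
det of the 2×2 block = 1
det of the 2×2 block = -6
det = (1)·(-6) = -6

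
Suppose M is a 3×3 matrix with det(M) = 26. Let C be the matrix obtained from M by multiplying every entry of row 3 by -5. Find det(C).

The determinant is -130.

Scaling one row by -5 multiplies the determinant by -5.
det(C) = (-5)·(26) = -130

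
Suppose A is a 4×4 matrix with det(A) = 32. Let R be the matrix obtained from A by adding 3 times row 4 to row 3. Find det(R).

|R| = 32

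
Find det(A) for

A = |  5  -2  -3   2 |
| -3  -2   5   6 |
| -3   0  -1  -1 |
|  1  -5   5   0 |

The determinant is -728.

Expand along row 3 (it has 1 zero):
  + (-3) · M_31   where M_31 = det([-2 -3 2; -2 5 6; -5 5 0]) = 180
  + (-1) · M_33   where M_33 = det([5 -2 2; -3 -2 6; 1 -5 0]) = 172
  − (-1) · M_34   where M_34 = det([5 -2 -3; -3 -2 5; 1 -5 5]) = -16
det = (+1)·(-3)·(180) + (+1)·(-1)·(172) + (-1)·(-1)·(-16) = -728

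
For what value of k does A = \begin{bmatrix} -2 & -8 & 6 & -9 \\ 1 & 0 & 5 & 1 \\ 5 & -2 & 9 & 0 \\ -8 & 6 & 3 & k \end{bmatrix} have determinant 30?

6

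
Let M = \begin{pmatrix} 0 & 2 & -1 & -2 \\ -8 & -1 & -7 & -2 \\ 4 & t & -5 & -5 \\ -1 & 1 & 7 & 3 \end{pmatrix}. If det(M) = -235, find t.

Expanding along the column containing t, det(M) is linear in t: det(M) = (-100)·t + (265).
Set (-100)·t + (265) = -235  ⇒  (-100)·t = -500  ⇒  t = 5.

5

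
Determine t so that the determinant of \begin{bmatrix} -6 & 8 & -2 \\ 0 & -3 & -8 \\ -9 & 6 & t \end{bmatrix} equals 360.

Expanding along the row containing t, det(B) is linear in t: det(B) = (18)·t + (342).
Set (18)·t + (342) = 360  ⇒  (18)·t = 18  ⇒  t = 1.

t = 1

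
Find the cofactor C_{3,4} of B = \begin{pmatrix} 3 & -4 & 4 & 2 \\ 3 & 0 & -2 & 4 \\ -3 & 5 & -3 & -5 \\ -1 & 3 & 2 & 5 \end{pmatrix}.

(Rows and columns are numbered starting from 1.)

The cofactor is -70.

Delete row 3 and column 4; the remaining 3×3 submatrix is [3 -4 4; 3 0 -2; -1 3 2].
Its determinant is 70.
The cofactor carries sign (−1)^(3+4) = −1, so C_{3,4} = −(70) = -70.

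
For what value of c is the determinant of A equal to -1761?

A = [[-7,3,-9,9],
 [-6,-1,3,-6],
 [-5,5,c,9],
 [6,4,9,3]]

Expanding along the row containing c, det(A) is linear in c: det(A) = (-363)·c + (-1035).
Set (-363)·c + (-1035) = -1761  ⇒  (-363)·c = -726  ⇒  c = 2.

c = 2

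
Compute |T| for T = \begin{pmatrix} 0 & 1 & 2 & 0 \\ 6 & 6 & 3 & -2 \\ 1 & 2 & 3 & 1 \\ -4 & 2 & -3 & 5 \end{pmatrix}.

Expand along row 1 (it has 2 zeros):
  − (1) · M_12   where M_12 = det([6 3 -2; 1 3 1; -4 -3 5]) = 63
  + (2) · M_13   where M_13 = det([6 6 -2; 1 2 1; -4 2 5]) = -26
det = (-1)·(1)·(63) + (+1)·(2)·(-26) = -115

|T| = -115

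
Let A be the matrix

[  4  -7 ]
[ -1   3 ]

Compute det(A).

The determinant is 5.

det(A) = 4·3 − (-7)·(-1) = 12 − 7 = 5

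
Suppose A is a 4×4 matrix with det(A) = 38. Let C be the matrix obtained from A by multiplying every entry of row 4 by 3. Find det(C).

Scaling one row by 3 multiplies the determinant by 3.
det(C) = (3)·(38) = 114

The determinant is 114.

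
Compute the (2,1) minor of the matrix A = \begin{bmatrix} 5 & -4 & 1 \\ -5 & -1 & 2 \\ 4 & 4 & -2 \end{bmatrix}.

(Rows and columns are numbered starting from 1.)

4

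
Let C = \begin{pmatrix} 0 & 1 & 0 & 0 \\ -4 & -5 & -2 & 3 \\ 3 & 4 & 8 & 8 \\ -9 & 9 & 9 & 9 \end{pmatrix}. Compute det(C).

det(C) = -495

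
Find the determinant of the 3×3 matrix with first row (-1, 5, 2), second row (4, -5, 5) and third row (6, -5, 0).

145

Expand along column 3:
  + 2 · |4 -5; 6 -5| = 2·(-20 − (-30)) = 20
  − 5 · |-1 5; 6 -5| = −5·(5 − 30) = 125
Sum: (20) + (125) = 145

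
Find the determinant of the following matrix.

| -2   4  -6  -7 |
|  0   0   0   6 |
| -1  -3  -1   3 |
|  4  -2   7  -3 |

-156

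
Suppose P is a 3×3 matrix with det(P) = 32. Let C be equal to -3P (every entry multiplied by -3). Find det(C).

-864

For a 3×3 matrix, det(-3P) = (-3)^3·det(P) = -27·det(P).
det(C) = (-27)·(32) = -864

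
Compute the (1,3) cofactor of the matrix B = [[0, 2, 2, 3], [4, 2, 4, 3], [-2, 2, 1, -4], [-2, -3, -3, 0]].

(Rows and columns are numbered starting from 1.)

Delete row 1 and column 3; the remaining 3×3 submatrix is [4 2 3; -2 2 -4; -2 -3 0].
Its determinant is -2.
The cofactor carries sign (−1)^(1+3) = +1, so C_{1,3} = +(-2) = -2.

-2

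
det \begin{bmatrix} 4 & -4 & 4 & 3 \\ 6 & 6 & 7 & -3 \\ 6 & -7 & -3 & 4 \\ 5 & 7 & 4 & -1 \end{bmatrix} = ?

The determinant is -1285.

Expand along row 1:
  + (4) · M_11   where M_11 = det([6 7 -3; -7 -3 4; 7 4 -1]) = 90
  − (-4) · M_12   where M_12 = det([6 7 -3; 6 -3 4; 5 4 -1]) = -13
  + (4) · M_13   where M_13 = det([6 6 -3; 6 -7 4; 5 7 -1]) = -201
  − (3) · M_14   where M_14 = det([6 6 7; 6 -7 -3; 5 7 4]) = 263
det = (+1)·(4)·(90) + (-1)·(-4)·(-13) + (+1)·(4)·(-201) + (-1)·(3)·(263) = -1285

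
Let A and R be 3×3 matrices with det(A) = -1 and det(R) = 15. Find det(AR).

det(AR) = det(A)·det(R) = (-1)·(15) = -15

-15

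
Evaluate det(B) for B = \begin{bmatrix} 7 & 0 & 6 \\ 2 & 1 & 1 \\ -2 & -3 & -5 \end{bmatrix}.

det(B) = -38

Expand along column 2:
  + 1 · |7 6; -2 -5| = 1·(-35 − (-12)) = -23
  − (-3) · |7 6; 2 1| = −(-3)·(7 − 12) = -15
Sum: (-23) + (-15) = -38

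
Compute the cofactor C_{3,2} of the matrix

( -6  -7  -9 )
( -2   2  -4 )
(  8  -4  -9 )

Delete row 3 and column 2; the remaining 2×2 submatrix is [-6 -9; -2 -4].
Its determinant is (-6)·(-4) − (-9)·(-2) = 6.
The cofactor carries sign (−1)^(3+2) = −1, so C_{3,2} = −(6) = -6.

-6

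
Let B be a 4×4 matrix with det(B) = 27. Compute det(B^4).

531441

det(B^4) = (det B)^4 = (27)^4 = 531441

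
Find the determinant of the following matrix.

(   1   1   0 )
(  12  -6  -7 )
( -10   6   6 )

Expand along column 3:
  − (-7) · |1 1; -10 6| = −(-7)·(6 − (-10)) = 112
  + 6 · |1 1; 12 -6| = 6·(-6 − 12) = -108
Sum: (112) + (-108) = 4

4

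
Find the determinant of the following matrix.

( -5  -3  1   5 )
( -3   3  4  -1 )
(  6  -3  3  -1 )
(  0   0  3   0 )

-36

Expand along row 4 (it has 3 zeros):
  − (3) · M_43   where M_43 = det([-5 -3 5; -3 3 -1; 6 -3 -1]) = 12
det = (-1)·(3)·(12) = -36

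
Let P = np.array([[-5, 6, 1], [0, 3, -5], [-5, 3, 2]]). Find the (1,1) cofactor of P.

21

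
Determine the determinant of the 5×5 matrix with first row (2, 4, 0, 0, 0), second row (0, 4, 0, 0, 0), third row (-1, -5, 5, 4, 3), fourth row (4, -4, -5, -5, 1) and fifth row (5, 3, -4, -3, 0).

The determinant is -128.

The matrix is block lower-triangular with a 2×2 block and a 3×3 block on the diagonal, so its determinant equals the product of the determinants of the diagonal blocks.
det of the 2×2 block = 8
det of the 3×3 block = -16
det = (8)·(-16) = -128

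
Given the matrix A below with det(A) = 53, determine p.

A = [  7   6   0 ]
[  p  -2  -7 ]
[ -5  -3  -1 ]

Expanding along the row containing p, det(A) is linear in p: det(A) = (6)·p + (77).
Set (6)·p + (77) = 53  ⇒  (6)·p = -24  ⇒  p = -4.

p = -4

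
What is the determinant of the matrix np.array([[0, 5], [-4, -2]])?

20

det = 0·(-2) − 5·(-4) = 0 − (-20) = 20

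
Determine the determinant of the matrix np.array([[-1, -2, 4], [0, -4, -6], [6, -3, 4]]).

Expand along column 1:
  + (-1) · |-4 -6; -3 4| = (-1)·(-16 − 18) = 34
  + 6 · |-2 4; -4 -6| = 6·(12 − (-16)) = 168
Sum: (34) + (168) = 202

202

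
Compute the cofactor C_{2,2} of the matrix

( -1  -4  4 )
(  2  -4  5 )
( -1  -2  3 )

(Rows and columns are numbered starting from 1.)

1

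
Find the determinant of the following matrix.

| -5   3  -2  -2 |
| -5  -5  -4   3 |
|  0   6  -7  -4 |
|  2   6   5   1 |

-1574

Expand along row 3 (it has 1 zero):
  − (6) · M_32   where M_32 = det([-5 -2 -2; -5 -4 3; 2 5 1]) = 107
  + (-7) · M_33   where M_33 = det([-5 3 -2; -5 -5 3; 2 6 1]) = 188
  − (-4) · M_34   where M_34 = det([-5 3 -2; -5 -5 -4; 2 6 5]) = 96
det = (-1)·(6)·(107) + (+1)·(-7)·(188) + (-1)·(-4)·(96) = -1574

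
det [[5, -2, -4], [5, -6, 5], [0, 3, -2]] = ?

-95

Expand along column 1:
  + 5 · |-6 5; 3 -2| = 5·(12 − 15) = -15
  − 5 · |-2 -4; 3 -2| = −5·(4 − (-12)) = -80
Sum: (-15) + (-80) = -95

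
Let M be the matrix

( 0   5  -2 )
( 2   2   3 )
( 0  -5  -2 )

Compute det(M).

The determinant is 40.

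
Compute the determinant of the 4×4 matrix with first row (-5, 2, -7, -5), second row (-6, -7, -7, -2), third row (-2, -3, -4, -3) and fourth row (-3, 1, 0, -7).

Expand along row 4 (it has 1 zero):
  − (-3) · M_41   where M_41 = det([2 -7 -5; -7 -7 -2; -3 -4 -3]) = 96
  + (1) · M_42   where M_42 = det([-5 -7 -5; -6 -7 -2; -2 -4 -3]) = -17
  + (-7) · M_44   where M_44 = det([-5 2 -7; -6 -7 -7; -2 -3 -4]) = -83
det = (-1)·(-3)·(96) + (+1)·(1)·(-17) + (+1)·(-7)·(-83) = 852

852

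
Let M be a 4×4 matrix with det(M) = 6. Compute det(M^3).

216

det(M^3) = (det M)^3 = (6)^3 = 216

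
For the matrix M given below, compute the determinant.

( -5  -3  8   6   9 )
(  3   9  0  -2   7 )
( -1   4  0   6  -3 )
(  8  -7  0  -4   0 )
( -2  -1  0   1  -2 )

-1872

Expand along column 3 (it has 4 zeros):
  + (8) · M_13   where M_13 = det([3 9 -2 7; -1 4 6 -3; 8 -7 -4 0; -2 -1 1 -2]) = -234
det = (+1)·(8)·(-234) = -1872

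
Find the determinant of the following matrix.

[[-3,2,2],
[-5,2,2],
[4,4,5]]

4

Expand along row 1:
  + (-3) · |2 2; 4 5| = (-3)·(10 − 8) = -6
  − 2 · |-5 2; 4 5| = −2·(-25 − 8) = 66
  + 2 · |-5 2; 4 4| = 2·(-20 − 8) = -56
Sum: (-6) + (66) + (-56) = 4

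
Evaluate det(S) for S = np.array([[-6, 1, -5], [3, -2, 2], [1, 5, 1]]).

-14

Expand along column 1:
  + (-6) · |-2 2; 5 1| = (-6)·(-2 − 10) = 72
  − 3 · |1 -5; 5 1| = −3·(1 − (-25)) = -78
  + 1 · |1 -5; -2 2| = 1·(2 − 10) = -8
Sum: (72) + (-78) + (-8) = -14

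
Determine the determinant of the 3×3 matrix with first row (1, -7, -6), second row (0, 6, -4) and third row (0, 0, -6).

-36

The matrix is upper triangular, so the determinant is the product of the diagonal entries:
det = (1) · (6) · (-6) = -36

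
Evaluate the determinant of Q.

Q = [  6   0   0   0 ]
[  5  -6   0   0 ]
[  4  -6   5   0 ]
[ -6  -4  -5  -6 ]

The determinant is 1080.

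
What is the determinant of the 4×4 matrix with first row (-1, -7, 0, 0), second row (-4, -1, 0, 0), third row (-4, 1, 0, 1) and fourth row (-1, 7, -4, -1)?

The matrix is block lower-triangular with a 2×2 block and a 2×2 block on the diagonal, so its determinant equals the product of the determinants of the diagonal blocks.
det of the 2×2 block = -27
det of the 2×2 block = 4
det = (-27)·(4) = -108

-108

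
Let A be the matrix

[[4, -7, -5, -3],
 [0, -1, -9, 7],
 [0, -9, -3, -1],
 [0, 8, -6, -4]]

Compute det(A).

3744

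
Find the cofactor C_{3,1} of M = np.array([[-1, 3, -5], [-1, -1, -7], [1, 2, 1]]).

Delete row 3 and column 1; the remaining 2×2 submatrix is [3 -5; -1 -7].
Its determinant is 3·(-7) − (-5)·(-1) = -26.
The cofactor carries sign (−1)^(3+1) = +1, so C_{3,1} = +(-26) = -26.

-26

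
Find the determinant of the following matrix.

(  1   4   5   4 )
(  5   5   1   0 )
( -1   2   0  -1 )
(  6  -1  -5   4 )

The determinant is 545.

Expand along row 2 (it has 1 zero):
  − (5) · M_21   where M_21 = det([4 5 4; 2 0 -1; -1 -5 4]) = -95
  + (5) · M_22   where M_22 = det([1 5 4; -1 0 -1; 6 -5 4]) = 5
  − (1) · M_23   where M_23 = det([1 4 4; -1 2 -1; 6 -1 4]) = -45
det = (-1)·(5)·(-95) + (+1)·(5)·(5) + (-1)·(1)·(-45) = 545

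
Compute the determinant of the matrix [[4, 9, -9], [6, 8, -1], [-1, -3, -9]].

285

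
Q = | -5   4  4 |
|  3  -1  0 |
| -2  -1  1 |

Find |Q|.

det(Q) = -27

Expand along row 2:
  − 3 · |4 4; -1 1| = −3·(4 − (-4)) = -24
  + (-1) · |-5 4; -2 1| = (-1)·(-5 − (-8)) = -3
Sum: (-24) + (-3) = -27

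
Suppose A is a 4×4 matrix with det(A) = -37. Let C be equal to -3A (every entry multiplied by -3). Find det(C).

For a 4×4 matrix, det(-3A) = (-3)^4·det(A) = 81·det(A).
det(C) = (81)·(-37) = -2997

-2997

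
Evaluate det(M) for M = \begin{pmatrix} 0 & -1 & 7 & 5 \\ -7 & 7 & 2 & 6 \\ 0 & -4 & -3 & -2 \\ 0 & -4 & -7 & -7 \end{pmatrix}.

|M| = -469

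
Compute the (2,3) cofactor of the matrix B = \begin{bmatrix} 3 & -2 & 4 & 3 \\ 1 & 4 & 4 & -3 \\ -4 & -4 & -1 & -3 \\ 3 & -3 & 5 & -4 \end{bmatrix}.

-143

Delete row 2 and column 3; the remaining 3×3 submatrix is [3 -2 3; -4 -4 -3; 3 -3 -4].
Its determinant is 143.
The cofactor carries sign (−1)^(2+3) = −1, so C_{2,3} = −(143) = -143.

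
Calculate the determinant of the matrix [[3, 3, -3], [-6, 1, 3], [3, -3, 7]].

Expand along row 1:
  + 3 · |1 3; -3 7| = 3·(7 − (-9)) = 48
  − 3 · |-6 3; 3 7| = −3·(-42 − 9) = 153
  + (-3) · |-6 1; 3 -3| = (-3)·(18 − 3) = -45
Sum: (48) + (153) + (-45) = 156

156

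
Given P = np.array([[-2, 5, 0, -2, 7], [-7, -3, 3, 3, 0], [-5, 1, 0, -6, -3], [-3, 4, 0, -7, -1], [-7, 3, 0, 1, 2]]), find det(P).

det(P) = -2508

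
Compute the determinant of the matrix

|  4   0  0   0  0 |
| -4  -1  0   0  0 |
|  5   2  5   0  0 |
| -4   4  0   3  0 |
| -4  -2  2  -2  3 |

The determinant is -180.

The matrix is lower triangular, so the determinant is the product of the diagonal entries:
det = (4) · (-1) · (5) · (3) · (3) = -180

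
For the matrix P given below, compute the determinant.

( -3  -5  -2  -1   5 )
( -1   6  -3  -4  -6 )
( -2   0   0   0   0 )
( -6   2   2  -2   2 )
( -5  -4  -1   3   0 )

det(P) = -72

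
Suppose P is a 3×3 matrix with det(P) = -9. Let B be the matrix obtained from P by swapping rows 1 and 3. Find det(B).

Swapping two rows multiplies the determinant by −1.
det(B) = (-1)·(-9) = 9

9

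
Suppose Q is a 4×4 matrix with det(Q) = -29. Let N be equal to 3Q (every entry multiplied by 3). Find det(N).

For a 4×4 matrix, det(3Q) = 3^4·det(Q) = 81·det(Q).
det(N) = (81)·(-29) = -2349

|N| = -2349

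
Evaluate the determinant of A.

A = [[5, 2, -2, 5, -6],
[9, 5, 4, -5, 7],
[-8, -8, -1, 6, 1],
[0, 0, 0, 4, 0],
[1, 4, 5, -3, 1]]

The determinant is -5904.

Expand along row 4 (it has 4 zeros):
  + (4) · M_44   where M_44 = det([5 2 -2 -6; 9 5 4 7; -8 -8 -1 1; 1 4 5 1]) = -1476
det = (+1)·(4)·(-1476) = -5904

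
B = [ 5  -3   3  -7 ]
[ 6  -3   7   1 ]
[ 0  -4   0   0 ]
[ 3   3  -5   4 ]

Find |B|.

Expand along row 3 (it has 3 zeros):
  − (-4) · M_32   where M_32 = det([5 3 -7; 6 7 1; 3 -5 4]) = 459
det = (-1)·(-4)·(459) = 1836

1836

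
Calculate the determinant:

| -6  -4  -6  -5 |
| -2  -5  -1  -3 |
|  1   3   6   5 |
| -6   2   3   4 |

Expand along row 1:
  + (-6) · M_11   where M_11 = det([-5 -1 -3; 3 6 5; 2 3 4]) = -34
  − (-4) · M_12   where M_12 = det([-2 -1 -3; 1 6 5; -6 3 4]) = -101
  + (-6) · M_13   where M_13 = det([-2 -5 -3; 1 3 5; -6 2 4]) = 106
  − (-5) · M_14   where M_14 = det([-2 -5 -1; 1 3 6; -6 2 3]) = 181
det = (+1)·(-6)·(-34) + (-1)·(-4)·(-101) + (+1)·(-6)·(106) + (-1)·(-5)·(181) = 69

The determinant is 69.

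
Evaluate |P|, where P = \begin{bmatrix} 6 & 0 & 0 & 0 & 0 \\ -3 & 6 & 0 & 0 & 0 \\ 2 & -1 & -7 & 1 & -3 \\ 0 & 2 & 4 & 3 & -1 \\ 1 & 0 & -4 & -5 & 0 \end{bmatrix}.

2268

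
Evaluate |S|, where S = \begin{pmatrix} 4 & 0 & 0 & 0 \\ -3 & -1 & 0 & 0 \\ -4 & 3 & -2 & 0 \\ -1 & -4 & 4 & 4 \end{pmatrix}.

S is lower triangular, so det(S) is the product of the diagonal entries:
det = (4) · (-1) · (-2) · (4) = 32

det(S) = 32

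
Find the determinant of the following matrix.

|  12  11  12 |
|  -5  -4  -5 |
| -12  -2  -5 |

The determinant is 49.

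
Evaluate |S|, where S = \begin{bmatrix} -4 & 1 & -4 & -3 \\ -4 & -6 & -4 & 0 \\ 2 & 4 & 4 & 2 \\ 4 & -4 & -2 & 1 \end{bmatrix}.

224

Expand along row 2 (it has 1 zero):
  − (-4) · M_21   where M_21 = det([1 -4 -3; 4 4 2; -4 -2 1]) = 32
  + (-6) · M_22   where M_22 = det([-4 -4 -3; 2 4 2; 4 -2 1]) = 4
  − (-4) · M_23   where M_23 = det([-4 1 -3; 2 4 2; 4 -4 1]) = 30
det = (-1)·(-4)·(32) + (+1)·(-6)·(4) + (-1)·(-4)·(30) = 224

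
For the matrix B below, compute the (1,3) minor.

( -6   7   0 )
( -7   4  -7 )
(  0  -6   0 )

The minor is 42.

Delete row 1 and column 3; the remaining 2×2 submatrix is [-7 4; 0 -6].
Its determinant is (-7)·(-6) − 4·0 = 42.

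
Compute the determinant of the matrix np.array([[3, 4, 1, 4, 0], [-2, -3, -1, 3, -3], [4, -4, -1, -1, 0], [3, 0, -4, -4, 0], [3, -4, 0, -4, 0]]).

-1308

Expand along column 5 (it has 4 zeros):
  − (-3) · M_25   where M_25 = det([3 4 1 4; 4 -4 -1 -1; 3 0 -4 -4; 3 -4 0 -4]) = -436
det = (-1)·(-3)·(-436) = -1308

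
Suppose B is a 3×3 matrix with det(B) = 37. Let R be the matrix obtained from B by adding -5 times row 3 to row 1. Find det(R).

37

Adding a multiple of one row to another leaves the determinant unchanged.
det(R) = (1)·(37) = 37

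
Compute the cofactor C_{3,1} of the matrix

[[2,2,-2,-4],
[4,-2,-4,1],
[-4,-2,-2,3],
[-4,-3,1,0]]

Delete row 3 and column 1; the remaining 3×3 submatrix is [2 -2 -4; -2 -4 1; -3 1 0].
Its determinant is 60.
The cofactor carries sign (−1)^(3+1) = +1, so C_{3,1} = +(60) = 60.

The cofactor is 60.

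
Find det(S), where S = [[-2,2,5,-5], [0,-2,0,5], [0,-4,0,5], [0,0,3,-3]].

Expand along column 1 (it has 3 zeros):
  + (-2) · M_11   where M_11 = det([-2 0 5; -4 0 5; 0 3 -3]) = -30
det = (+1)·(-2)·(-30) = 60

60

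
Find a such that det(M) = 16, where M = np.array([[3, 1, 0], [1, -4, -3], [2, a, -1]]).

Expanding along the column containing a, det(M) is linear in a: det(M) = (9)·a + (7).
Set (9)·a + (7) = 16  ⇒  (9)·a = 9  ⇒  a = 1.

1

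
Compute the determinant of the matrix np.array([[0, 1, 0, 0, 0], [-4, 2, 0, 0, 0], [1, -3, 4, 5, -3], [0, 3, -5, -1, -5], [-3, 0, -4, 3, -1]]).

784

The matrix is block lower-triangular with a 2×2 block and a 3×3 block on the diagonal, so its determinant equals the product of the determinants of the diagonal blocks.
det of the 2×2 block = 4
det of the 3×3 block = 196
det = (4)·(196) = 784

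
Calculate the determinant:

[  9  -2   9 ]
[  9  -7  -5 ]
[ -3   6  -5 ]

Expand along row 1:
  + 9 · |-7 -5; 6 -5| = 9·(35 − (-30)) = 585
  − (-2) · |9 -5; -3 -5| = −(-2)·(-45 − 15) = -120
  + 9 · |9 -7; -3 6| = 9·(54 − 21) = 297
Sum: (585) + (-120) + (297) = 762

762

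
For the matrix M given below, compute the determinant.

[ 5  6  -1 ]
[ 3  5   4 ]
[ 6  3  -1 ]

Expand along column 1:
  + 5 · |5 4; 3 -1| = 5·(-5 − 12) = -85
  − 3 · |6 -1; 3 -1| = −3·(-6 − (-3)) = 9
  + 6 · |6 -1; 5 4| = 6·(24 − (-5)) = 174
Sum: (-85) + (9) + (174) = 98

The determinant is 98.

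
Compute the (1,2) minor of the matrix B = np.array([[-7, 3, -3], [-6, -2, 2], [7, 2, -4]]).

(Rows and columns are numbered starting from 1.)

Delete row 1 and column 2; the remaining 2×2 submatrix is [-6 2; 7 -4].
Its determinant is (-6)·(-4) − 2·7 = 10.

The minor is 10.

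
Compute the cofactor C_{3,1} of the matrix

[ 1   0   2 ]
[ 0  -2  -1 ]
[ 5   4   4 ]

4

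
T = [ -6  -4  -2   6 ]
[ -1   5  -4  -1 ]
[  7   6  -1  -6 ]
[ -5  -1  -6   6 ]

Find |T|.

Expand along row 1:
  + (-6) · M_11   where M_11 = det([5 -4 -1; 6 -1 -6; -1 -6 6]) = -53
  − (-4) · M_12   where M_12 = det([-1 -4 -1; 7 -1 -6; -5 -6 6]) = 137
  + (-2) · M_13   where M_13 = det([-1 5 -1; 7 6 -6; -5 -1 6]) = -113
  − (6) · M_14   where M_14 = det([-1 5 -4; 7 6 -1; -5 -1 -6]) = 180
det = (+1)·(-6)·(-53) + (-1)·(-4)·(137) + (+1)·(-2)·(-113) + (-1)·(6)·(180) = 12

|T| = 12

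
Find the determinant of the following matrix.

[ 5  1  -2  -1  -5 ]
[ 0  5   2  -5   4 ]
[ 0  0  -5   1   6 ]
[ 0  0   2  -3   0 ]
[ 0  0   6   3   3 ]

The determinant is 4575.

The matrix is block upper-triangular with a 2×2 block and a 3×3 block on the diagonal, so its determinant equals the product of the determinants of the diagonal blocks.
det of the 2×2 block = 25
det of the 3×3 block = 183
det = (25)·(183) = 4575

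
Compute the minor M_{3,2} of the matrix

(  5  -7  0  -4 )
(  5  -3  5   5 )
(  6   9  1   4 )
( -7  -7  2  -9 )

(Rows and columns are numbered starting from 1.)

-455

Delete row 3 and column 2; the remaining 3×3 submatrix is [5 0 -4; 5 5 5; -7 2 -9].
Its determinant is -455.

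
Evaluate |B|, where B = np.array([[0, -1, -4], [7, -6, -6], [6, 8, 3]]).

The determinant is -311.

Expand along row 1:
  − (-1) · |7 -6; 6 3| = −(-1)·(21 − (-36)) = 57
  + (-4) · |7 -6; 6 8| = (-4)·(56 − (-36)) = -368
Sum: (57) + (-368) = -311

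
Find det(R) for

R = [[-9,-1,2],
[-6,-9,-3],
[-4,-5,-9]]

det(R) = -564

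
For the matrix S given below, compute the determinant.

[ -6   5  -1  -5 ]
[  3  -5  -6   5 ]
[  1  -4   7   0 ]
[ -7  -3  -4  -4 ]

Expand along row 3 (it has 1 zero):
  + (1) · M_31   where M_31 = det([5 -1 -5; -5 -6 5; -3 -4 -4]) = 245
  − (-4) · M_32   where M_32 = det([-6 -1 -5; 3 -6 5; -7 -4 -4]) = 29
  + (7) · M_33   where M_33 = det([-6 5 -5; 3 -5 5; -7 -3 -4]) = -105
det = (+1)·(1)·(245) + (-1)·(-4)·(29) + (+1)·(7)·(-105) = -374

-374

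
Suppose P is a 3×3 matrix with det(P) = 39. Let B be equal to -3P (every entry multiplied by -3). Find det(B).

For a 3×3 matrix, det(-3P) = (-3)^3·det(P) = -27·det(P).
det(B) = (-27)·(39) = -1053

The determinant is -1053.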